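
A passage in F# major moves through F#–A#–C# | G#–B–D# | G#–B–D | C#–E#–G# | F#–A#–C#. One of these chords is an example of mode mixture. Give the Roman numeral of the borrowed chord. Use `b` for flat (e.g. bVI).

ii°

F# major has the diatonic set F#, G#m, A#m, B, C#, D#m, E#dim. F#–A#–C# = F#, G#–B–D# = G#m and C#–E#–G# = C# are all diatonic. But G#–B–D is foreign: the diatonic ii on degree 2 is G#m, whereas G#dim comes from F# minor. It is labeled ii°.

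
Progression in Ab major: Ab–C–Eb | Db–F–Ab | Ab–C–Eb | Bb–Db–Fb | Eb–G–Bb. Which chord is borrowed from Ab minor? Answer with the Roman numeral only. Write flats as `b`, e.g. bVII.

ii°

In Ab major the diatonic chords are Ab, Bbm, Cm, Db, Eb, Fm, Gdim. Of the given chords, Ab–C–Eb = Ab, Db–F–Ab = Db and Eb–G–Bb = Eb are diatonic. But Bb–Db–Fb is foreign: the diatonic ii on degree 2 is Bbm, whereas Bbdim comes from Ab minor. It is labeled ii°.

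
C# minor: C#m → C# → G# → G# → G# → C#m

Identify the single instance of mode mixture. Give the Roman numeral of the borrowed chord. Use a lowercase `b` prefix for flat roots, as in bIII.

I

The diatonic triads in C# minor (with V from harmonic minor) are C#m, D#dim, E, F#m, G#, A, B. C#m and G# are both diatonic. C# (C#–E#–G#) is not: scale degree 1 in C# minor carries C#m (i). In C# major the chord on that degree is C#, so here it functions as I, borrowed from the parallel major.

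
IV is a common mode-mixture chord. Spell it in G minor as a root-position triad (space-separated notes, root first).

IV is built on scale degree 4, which is C in both G minor and its parallel. Stacking thirds in G major on C gives C–E–G.

C E G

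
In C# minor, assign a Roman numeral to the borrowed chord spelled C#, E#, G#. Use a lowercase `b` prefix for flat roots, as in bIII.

The root C# is the diatonic 1st degree of C# minor; the borrowing shows in the chord quality. C#–E#–G# is a major chord — the form found in C# major, not the diatonic i (C#m). Borrowed into C# minor it is written I.

I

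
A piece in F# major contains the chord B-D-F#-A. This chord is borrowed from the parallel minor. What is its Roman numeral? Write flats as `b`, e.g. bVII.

B is scale degree 4 in F# major. The diatonic chord on degree 4 would be B (IV), but B–D–F#–A is the minor-seventh chord from F# minor. As a borrowed chord it is labeled iv7.

iv7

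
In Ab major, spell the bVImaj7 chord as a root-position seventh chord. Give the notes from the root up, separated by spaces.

Fb Ab Cb Eb

bVImaj7 is built on the lowered scale degree 6. In Ab major degree 6 is F; lowered it becomes Fb. Stacking thirds in Ab minor on Fb gives Fb–Ab–Cb–Eb.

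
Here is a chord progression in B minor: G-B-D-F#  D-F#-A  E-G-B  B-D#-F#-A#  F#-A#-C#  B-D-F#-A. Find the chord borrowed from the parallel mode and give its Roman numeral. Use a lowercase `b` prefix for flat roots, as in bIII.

B minor has the diatonic set Bm, C#dim, D, Em, F#, G, A (with V from harmonic minor). Of the given chords, G–B–D–F# = Gmaj7, D–F#–A = D, E–G–B = Em, F#–A#–C# = F# and B–D–F#–A = Bm7 are diatonic. B–D#–F#–A# doesn't fit — on degree 1 B minor would have Bm (i). Bmaj7 is the degree-1 chord of B major, so it is the borrowed Imaj7.

Imaj7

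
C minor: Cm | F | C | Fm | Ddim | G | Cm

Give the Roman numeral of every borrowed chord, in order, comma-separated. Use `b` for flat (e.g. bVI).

IV, I

The diatonic triads in C minor (with V from harmonic minor) are Cm, Ddim, Eb, Fm, G, Ab, Bb. Cm, Fm, Ddim and G are all diatonic. But F (F–A–C) is foreign: the diatonic iv on degree 4 is Fm, whereas F comes from C major. It is labeled IV. C (C–E–G) is not: scale degree 1 in C minor carries Cm (i). In C major the chord on that degree is C, so here it functions as I, borrowed from the parallel major.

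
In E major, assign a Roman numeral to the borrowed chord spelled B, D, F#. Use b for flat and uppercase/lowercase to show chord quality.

B is scale degree 5 in E major. The diatonic chord on degree 5 would be B (V), but B–D–F# is the minor chord from E minor. As a borrowed chord it is labeled v.

v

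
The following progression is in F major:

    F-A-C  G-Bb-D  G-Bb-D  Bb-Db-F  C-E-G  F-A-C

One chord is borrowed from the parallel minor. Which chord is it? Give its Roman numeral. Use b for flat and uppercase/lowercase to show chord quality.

iv

The diatonic triads in F major are F, Gm, Am, Bb, C, Dm, Edim. F–A–C = F, G–Bb–D = Gm and C–E–G = C all belong to that set. But Bb–Db–F is foreign: the diatonic IV on degree 4 is Bb, whereas Bbm comes from F minor. It is labeled iv.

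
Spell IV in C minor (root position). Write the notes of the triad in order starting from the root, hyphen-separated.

F-A-C

IV is built on scale degree 4, which is F in both C minor and its parallel. Building the major chord from the parallel major on F: F–A–C.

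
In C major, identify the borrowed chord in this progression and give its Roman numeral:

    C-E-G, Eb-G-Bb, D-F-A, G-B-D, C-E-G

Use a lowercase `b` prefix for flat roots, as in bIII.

bIII

In C major the diatonic chords are C, Dm, Em, F, G, Am, Bdim. C–E–G = C, D–F–A = Dm and G–B–D = G all belong to that set. Eb–G–Bb doesn't fit — on degree 3 C major would have Em (iii). Eb is the degree-3 chord of C minor, so it is the borrowed bIII.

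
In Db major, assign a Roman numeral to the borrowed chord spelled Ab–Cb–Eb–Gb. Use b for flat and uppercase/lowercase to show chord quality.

Ab is scale degree 5 in Db major. The diatonic chord on degree 5 would be Ab (V), but Ab–Cb–Eb–Gb is the minor-seventh chord from Db minor. As a borrowed chord it is labeled v7.

v7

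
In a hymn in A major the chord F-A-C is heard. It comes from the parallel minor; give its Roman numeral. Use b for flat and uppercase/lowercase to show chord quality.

bVI

F is the lowered form of scale degree 6 in A major (the diatonic degree 6 is F#). F–A–C is a major chord — the form found in A minor, not the diatonic vi (F#m). Borrowed into A major it is written bVI.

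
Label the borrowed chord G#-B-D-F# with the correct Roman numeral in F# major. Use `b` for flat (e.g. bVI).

The root G# is the diatonic 2nd degree of F# major; the borrowing shows in the chord quality. G#–B–D–F# is a half-diminished-seventh chord — the form found in F# minor, not the diatonic ii (G#m). Borrowed into F# major it is written iiø7.

iiø7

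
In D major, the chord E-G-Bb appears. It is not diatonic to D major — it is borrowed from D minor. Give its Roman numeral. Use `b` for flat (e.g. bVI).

The root E is the diatonic 2nd degree of D major; the borrowing shows in the chord quality. E–G–Bb is a diminished chord — the form found in D minor, not the diatonic ii (Em). Borrowed into D major it is written ii°.

ii°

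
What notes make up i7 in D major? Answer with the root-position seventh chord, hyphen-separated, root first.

i7 is built on scale degree 1, which is D in both D major and its parallel. In D minor the chord on D is D–F–A–C.

D-F-A-C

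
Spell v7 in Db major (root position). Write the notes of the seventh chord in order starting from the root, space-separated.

Ab Cb Eb Gb

v7 is built on scale degree 5, which is Ab in both Db major and its parallel. Stacking thirds in Db minor on Ab gives Ab–Cb–Eb–Gb.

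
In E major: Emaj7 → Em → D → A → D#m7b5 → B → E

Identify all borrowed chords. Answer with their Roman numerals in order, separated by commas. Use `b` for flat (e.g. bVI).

i, bVII

E major has the diatonic set E, F#m, G#m, A, B, C#m, D#dim. Emaj7, A, D#m7b5, B and E are all diatonic. Em (E–G–B) is not: scale degree 1 in E major carries E (I). In E minor the chord on that degree is Em, so here it functions as i, borrowed from the parallel minor. D (D–F#–A) is not: scale degree 7 in E major carries D#dim (vii°). In E minor the chord on that degree is D, so here it functions as bVII, borrowed from the parallel minor.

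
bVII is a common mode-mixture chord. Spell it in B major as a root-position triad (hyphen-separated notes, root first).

bVII is built on the lowered scale degree 7. In B major degree 7 is A#; lowered it becomes A. In B minor the chord on A is A–C#–E.

A-C#-E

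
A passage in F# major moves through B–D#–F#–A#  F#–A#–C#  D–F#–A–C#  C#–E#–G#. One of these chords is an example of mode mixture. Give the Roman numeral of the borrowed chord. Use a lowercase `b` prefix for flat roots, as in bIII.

The diatonic triads in F# major are F#, G#m, A#m, B, C#, D#m, E#dim. Of the given chords, B–D#–F#–A# = Bmaj7, F#–A#–C# = F# and C#–E#–G# = C# are diatonic. But D–F#–A–C# is foreign: the diatonic vi on degree 6 is D#m, whereas Dmaj7 comes from F# minor. It is labeled bVImaj7.

bVImaj7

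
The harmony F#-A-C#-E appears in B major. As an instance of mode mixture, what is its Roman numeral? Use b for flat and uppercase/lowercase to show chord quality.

v7

The root F# is the diatonic 5th degree of B major; the borrowing shows in the chord quality. F#–A–C#–E is a minor-seventh chord — the form found in B minor, not the diatonic V (F#). Borrowed into B major it is written v7.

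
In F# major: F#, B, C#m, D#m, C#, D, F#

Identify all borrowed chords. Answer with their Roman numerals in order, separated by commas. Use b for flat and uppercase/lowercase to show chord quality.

v, bVI

F# major has the diatonic set F#, G#m, A#m, B, C#, D#m, E#dim. Of the given chords, F#, B, D#m and C# are diatonic. C#m (C#–E–G#) doesn't fit — on degree 5 F# major would have C# (V). C#m is the degree-5 chord of F# minor, so it is the borrowed v. D (D–F#–A) is not: scale degree 6 in F# major carries D#m (vi). In F# minor the chord on that degree is D, so here it functions as bVI, borrowed from the parallel minor.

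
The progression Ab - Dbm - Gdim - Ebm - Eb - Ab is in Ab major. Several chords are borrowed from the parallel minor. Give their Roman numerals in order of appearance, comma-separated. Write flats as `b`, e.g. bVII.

iv, v

In Ab major the diatonic chords are Ab, Bbm, Cm, Db, Eb, Fm, Gdim. Ab, Gdim and Eb are all diatonic. Dbm (Db–Fb–Ab) doesn't fit — on degree 4 Ab major would have Db (IV). Dbm is the degree-4 chord of Ab minor, so it is the borrowed iv. Ebm (Eb–Gb–Bb) is not: scale degree 5 in Ab major carries Eb (V). In Ab minor the chord on that degree is Ebm, so here it functions as v, borrowed from the parallel minor.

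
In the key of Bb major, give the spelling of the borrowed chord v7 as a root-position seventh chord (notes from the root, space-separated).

F Ab C Eb

The root, F, is scale degree 5 — the same note in Bb major and Bb minor; only the chord quality changes. Building the minor-seventh chord from the parallel minor on F: F–Ab–C–Eb.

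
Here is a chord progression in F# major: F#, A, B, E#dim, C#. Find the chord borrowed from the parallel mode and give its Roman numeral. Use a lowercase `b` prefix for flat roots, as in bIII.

F# major has the diatonic set F#, G#m, A#m, B, C#, D#m, E#dim. Of the given chords, F#, B, E#dim and C# are diatonic. But A (A–C#–E) is foreign: the diatonic iii on degree 3 is A#m, whereas A comes from F# minor. It is labeled bIII.

bIII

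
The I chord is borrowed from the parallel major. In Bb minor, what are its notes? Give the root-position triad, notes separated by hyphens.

The root, Bb, is scale degree 1 — the same note in Bb minor and Bb major; only the chord quality changes. Stacking thirds in Bb major on Bb gives Bb–D–F.

Bb-D-F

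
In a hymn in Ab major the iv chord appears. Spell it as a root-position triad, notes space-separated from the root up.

Db Fb Ab

iv is built on scale degree 4, which is Db in both Ab major and its parallel. Building the minor chord from the parallel minor on Db: Db–Fb–Ab.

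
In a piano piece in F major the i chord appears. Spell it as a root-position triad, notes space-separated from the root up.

F Ab C

The root, F, is scale degree 1 — the same note in F major and F minor; only the chord quality changes. Building the minor chord from the parallel minor on F: F–Ab–C.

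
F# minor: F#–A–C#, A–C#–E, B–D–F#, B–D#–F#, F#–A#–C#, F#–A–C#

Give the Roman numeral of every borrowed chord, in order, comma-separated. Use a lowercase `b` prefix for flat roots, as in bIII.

IV, I

F# minor has the diatonic set F#m, G#dim, A, Bm, C#, D, E (with V from harmonic minor). Of the given chords, F#–A–C# = F#m, A–C#–E = A and B–D–F# = Bm are diatonic. B–D#–F# is not: scale degree 4 in F# minor carries Bm (iv). In F# major the chord on that degree is B, so here it functions as IV, borrowed from the parallel major. F#–A#–C# is not: scale degree 1 in F# minor carries F#m (i). In F# major the chord on that degree is F#, so here it functions as I, borrowed from the parallel major.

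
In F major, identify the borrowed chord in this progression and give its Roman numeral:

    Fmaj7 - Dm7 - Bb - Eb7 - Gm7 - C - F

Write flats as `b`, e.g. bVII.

bVII7

F major has the diatonic set F, Gm, Am, Bb, C, Dm, Edim. Fmaj7, Dm7, Bb, Gm7, C and F are all diatonic. Eb7 (Eb–G–Bb–Db) doesn't fit — on degree 7 F major would have Edim (vii°). Eb7 is the degree-7 chord of F minor, so it is the borrowed bVII7.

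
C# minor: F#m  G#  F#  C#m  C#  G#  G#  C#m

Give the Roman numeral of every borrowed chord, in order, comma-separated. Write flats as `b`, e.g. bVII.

IV, I

In C# minor (with V from harmonic minor) the diatonic chords are C#m, D#dim, E, F#m, G#, A, B. F#m, G# and C#m all belong to that set. F# (F#–A#–C#) doesn't fit — on degree 4 C# minor would have F#m (iv). F# is the degree-4 chord of C# major, so it is the borrowed IV. C# (C#–E#–G#) is not: scale degree 1 in C# minor carries C#m (i). In C# major the chord on that degree is C#, so here it functions as I, borrowed from the parallel major.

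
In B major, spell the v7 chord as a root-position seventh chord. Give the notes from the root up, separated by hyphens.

F#-A-C#-E

The root, F#, is scale degree 5 — the same note in B major and B minor; only the chord quality changes. Building the minor-seventh chord from the parallel minor on F#: F#–A–C#–E.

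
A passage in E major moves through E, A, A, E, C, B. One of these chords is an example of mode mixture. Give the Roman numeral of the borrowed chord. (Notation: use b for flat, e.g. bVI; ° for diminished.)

E major has the diatonic set E, F#m, G#m, A, B, C#m, D#dim. E, A and B all belong to that set. C (C–E–G) is not: scale degree 6 in E major carries C#m (vi). In E minor the chord on that degree is C, so here it functions as bVI, borrowed from the parallel minor.

bVI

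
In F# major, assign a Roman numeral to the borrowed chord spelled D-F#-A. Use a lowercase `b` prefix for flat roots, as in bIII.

The root D is the lowered 6th scale degree — diatonically F# major has D# there. D–F#–A is a major chord — the form found in F# minor, not the diatonic vi (D#m). Borrowed into F# major it is written bVI.

bVI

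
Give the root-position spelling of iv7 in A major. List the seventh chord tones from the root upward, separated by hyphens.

D-F-A-C

iv7 is built on scale degree 4, which is D in both A major and its parallel. In A minor the chord on D is D–F–A–C.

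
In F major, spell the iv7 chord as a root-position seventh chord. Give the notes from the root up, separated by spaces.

The root, Bb, is scale degree 4 — the same note in F major and F minor; only the chord quality changes. Building the minor-seventh chord from the parallel minor on Bb: Bb–Db–F–Ab.

Bb Db F Ab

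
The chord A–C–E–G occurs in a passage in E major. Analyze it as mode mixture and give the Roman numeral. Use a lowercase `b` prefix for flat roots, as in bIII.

A is scale degree 4 in E major. Diatonically E major has A (IV) on that degree; A–C–E–G is instead the minor-seventh chord native to E minor, so it takes the label iv7.

iv7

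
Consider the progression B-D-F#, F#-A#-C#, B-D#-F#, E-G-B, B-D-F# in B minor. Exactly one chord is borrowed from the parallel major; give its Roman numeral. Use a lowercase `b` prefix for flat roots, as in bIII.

I

B minor has the diatonic set Bm, C#dim, D, Em, F#, G, A (with V from harmonic minor). B–D–F# = Bm, F#–A#–C# = F# and E–G–B = Em are all diatonic. B–D#–F# is not: scale degree 1 in B minor carries Bm (i). In B major the chord on that degree is B, so here it functions as I, borrowed from the parallel major.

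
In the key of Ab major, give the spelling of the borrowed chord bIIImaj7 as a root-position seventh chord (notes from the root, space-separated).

Cb Eb Gb Bb

bIIImaj7 is built on the lowered scale degree 3. In Ab major degree 3 is C; lowered it becomes Cb. Building the major-seventh chord from the parallel minor on Cb: Cb–Eb–Gb–Bb.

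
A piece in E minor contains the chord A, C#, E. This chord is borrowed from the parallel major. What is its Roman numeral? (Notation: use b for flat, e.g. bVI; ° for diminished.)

IV

A is scale degree 4 in E minor. A–C#–E is a major chord — the form found in E major, not the diatonic iv (Am). Borrowed into E minor it is written IV.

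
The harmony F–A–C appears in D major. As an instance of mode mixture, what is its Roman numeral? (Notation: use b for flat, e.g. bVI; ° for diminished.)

The root F is the lowered 3rd scale degree — diatonically D major has F# there. Diatonically D major has F#m (iii) on that degree; F–A–C is instead the major chord native to D minor, so it takes the label bIII.

bIII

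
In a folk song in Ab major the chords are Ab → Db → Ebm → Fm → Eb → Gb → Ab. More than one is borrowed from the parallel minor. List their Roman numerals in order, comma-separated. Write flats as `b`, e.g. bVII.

In Ab major the diatonic chords are Ab, Bbm, Cm, Db, Eb, Fm, Gdim. Ab, Db, Fm and Eb all belong to that set. Ebm (Eb–Gb–Bb) is not: scale degree 5 in Ab major carries Eb (V). In Ab minor the chord on that degree is Ebm, so here it functions as v, borrowed from the parallel minor. Gb (Gb–Bb–Db) is not: scale degree 7 in Ab major carries Gdim (vii°). In Ab minor the chord on that degree is Gb, so here it functions as bVII, borrowed from the parallel minor.

v, bVII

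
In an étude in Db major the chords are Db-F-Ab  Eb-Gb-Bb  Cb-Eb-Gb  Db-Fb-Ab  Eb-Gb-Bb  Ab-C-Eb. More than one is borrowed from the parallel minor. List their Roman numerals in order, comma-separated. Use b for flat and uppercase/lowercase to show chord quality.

Db major has the diatonic set Db, Ebm, Fm, Gb, Ab, Bbm, Cdim. Of the given chords, Db–F–Ab = Db, Eb–Gb–Bb = Ebm and Ab–C–Eb = Ab are diatonic. But Cb–Eb–Gb is foreign: the diatonic vii° on degree 7 is Cdim, whereas Cb comes from Db minor. It is labeled bVII. Db–Fb–Ab doesn't fit — on degree 1 Db major would have Db (I). Dbm is the degree-1 chord of Db minor, so it is the borrowed i.

bVII, i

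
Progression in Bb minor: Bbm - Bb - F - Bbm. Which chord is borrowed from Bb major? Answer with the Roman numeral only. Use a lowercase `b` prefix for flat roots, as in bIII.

I

The diatonic triads in Bb minor (with V from harmonic minor) are Bbm, Cdim, Db, Ebm, F, Gb, Ab. Bbm and F are both diatonic. Bb (Bb–D–F) doesn't fit — on degree 1 Bb minor would have Bbm (i). Bb is the degree-1 chord of Bb major, so it is the borrowed I.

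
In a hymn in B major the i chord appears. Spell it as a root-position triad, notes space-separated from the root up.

i is built on scale degree 1, which is B in both B major and its parallel. In B minor the chord on B is B–D–F#.

B D F#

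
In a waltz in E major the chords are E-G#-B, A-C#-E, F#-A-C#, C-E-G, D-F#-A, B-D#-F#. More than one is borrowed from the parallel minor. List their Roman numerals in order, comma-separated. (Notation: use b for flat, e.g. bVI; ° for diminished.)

bVI, bVII

The diatonic triads in E major are E, F#m, G#m, A, B, C#m, D#dim. E–G#–B = E, A–C#–E = A, F#–A–C# = F#m and B–D#–F# = B all belong to that set. But C–E–G is foreign: the diatonic vi on degree 6 is C#m, whereas C comes from E minor. It is labeled bVI. D–F#–A doesn't fit — on degree 7 E major would have D#dim (vii°). D is the degree-7 chord of E minor, so it is the borrowed bVII.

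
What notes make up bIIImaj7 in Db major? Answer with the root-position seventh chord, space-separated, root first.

Scale degree 3 in Db major is F. bIIImaj7 uses the lowered form, Fb, taken from Db minor. In Db minor the chord on Fb is Fb–Ab–Cb–Eb.

Fb Ab Cb Eb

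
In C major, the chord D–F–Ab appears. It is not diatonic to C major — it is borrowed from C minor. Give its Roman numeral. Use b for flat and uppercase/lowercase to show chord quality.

ii°

The root D is the diatonic 2nd degree of C major; the borrowing shows in the chord quality. Diatonically C major has Dm (ii) on that degree; D–F–Ab is instead the diminished chord native to C minor, so it takes the label ii°.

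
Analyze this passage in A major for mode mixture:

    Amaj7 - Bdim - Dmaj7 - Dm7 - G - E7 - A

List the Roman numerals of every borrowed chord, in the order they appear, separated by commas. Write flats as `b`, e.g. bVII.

ii°, iv7, bVII

A major has the diatonic set A, Bm, C#m, D, E, F#m, G#dim. Amaj7, Dmaj7, E7 and A are all diatonic. Bdim (B–D–F) is not: scale degree 2 in A major carries Bm (ii). In A minor the chord on that degree is Bdim, so here it functions as ii°, borrowed from the parallel minor. Dm7 (D–F–A–C) is not: scale degree 4 in A major carries D (IV). In A minor the chord on that degree is Dm7, so here it functions as iv7, borrowed from the parallel minor. G (G–B–D) is not: scale degree 7 in A major carries G#dim (vii°). In A minor the chord on that degree is G, so here it functions as bVII, borrowed from the parallel minor.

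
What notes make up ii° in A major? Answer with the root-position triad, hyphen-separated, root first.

B-D-F

ii° is built on scale degree 2, which is B in both A major and its parallel. Stacking thirds in A minor on B gives B–D–F.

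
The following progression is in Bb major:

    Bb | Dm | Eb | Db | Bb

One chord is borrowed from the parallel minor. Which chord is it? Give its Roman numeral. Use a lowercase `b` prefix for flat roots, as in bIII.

bIII

In Bb major the diatonic chords are Bb, Cm, Dm, Eb, F, Gm, Adim. Of the given chords, Bb, Dm and Eb are diatonic. Db (Db–F–Ab) is not: scale degree 3 in Bb major carries Dm (iii). In Bb minor the chord on that degree is Db, so here it functions as bIII, borrowed from the parallel minor.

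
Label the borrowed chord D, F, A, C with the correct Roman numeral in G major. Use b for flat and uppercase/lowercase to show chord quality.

D is scale degree 5 in G major. Diatonically G major has D (V) on that degree; D–F–A–C is instead the minor-seventh chord native to G minor, so it takes the label v7.

v7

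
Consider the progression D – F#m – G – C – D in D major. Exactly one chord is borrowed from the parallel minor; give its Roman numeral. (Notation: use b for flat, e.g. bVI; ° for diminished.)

bVII

In D major the diatonic chords are D, Em, F#m, G, A, Bm, C#dim. D, F#m and G all belong to that set. C (C–E–G) is not: scale degree 7 in D major carries C#dim (vii°). In D minor the chord on that degree is C, so here it functions as bVII, borrowed from the parallel minor.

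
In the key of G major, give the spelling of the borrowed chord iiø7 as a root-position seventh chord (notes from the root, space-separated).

The root, A, is scale degree 2 — the same note in G major and G minor; only the chord quality changes. Stacking thirds in G minor on A gives A–C–Eb–G.

A C Eb G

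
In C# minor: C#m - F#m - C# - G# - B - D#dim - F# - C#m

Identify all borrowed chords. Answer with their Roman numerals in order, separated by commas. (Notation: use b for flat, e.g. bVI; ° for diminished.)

In C# minor (with V from harmonic minor) the diatonic chords are C#m, D#dim, E, F#m, G#, A, B. C#m, F#m, G#, B and D#dim are all diatonic. C# (C#–E#–G#) doesn't fit — on degree 1 C# minor would have C#m (i). C# is the degree-1 chord of C# major, so it is the borrowed I. F# (F#–A#–C#) is not: scale degree 4 in C# minor carries F#m (iv). In C# major the chord on that degree is F#, so here it functions as IV, borrowed from the parallel major.

I, IV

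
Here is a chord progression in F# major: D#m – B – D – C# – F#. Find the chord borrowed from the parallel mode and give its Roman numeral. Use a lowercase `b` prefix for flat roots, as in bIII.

In F# major the diatonic chords are F#, G#m, A#m, B, C#, D#m, E#dim. Of the given chords, D#m, B, C# and F# are diatonic. D (D–F#–A) doesn't fit — on degree 6 F# major would have D#m (vi). D is the degree-6 chord of F# minor, so it is the borrowed bVI.

bVI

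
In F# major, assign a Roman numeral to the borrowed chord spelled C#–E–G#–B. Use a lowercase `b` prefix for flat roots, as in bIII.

The root C# is the diatonic 5th degree of F# major; the borrowing shows in the chord quality. C#–E–G#–B is a minor-seventh chord — the form found in F# minor, not the diatonic V (C#). Borrowed into F# major it is written v7.

v7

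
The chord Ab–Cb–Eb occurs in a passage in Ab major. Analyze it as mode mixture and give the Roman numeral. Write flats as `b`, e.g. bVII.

i

Ab is scale degree 1 in Ab major. Ab–Cb–Eb is a minor chord — the form found in Ab minor, not the diatonic I (Ab). Borrowed into Ab major it is written i.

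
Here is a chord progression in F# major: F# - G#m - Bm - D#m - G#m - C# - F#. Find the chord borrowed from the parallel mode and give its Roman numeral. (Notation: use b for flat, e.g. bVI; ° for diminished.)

iv

F# major has the diatonic set F#, G#m, A#m, B, C#, D#m, E#dim. Of the given chords, F#, G#m, D#m and C# are diatonic. Bm (B–D–F#) doesn't fit — on degree 4 F# major would have B (IV). Bm is the degree-4 chord of F# minor, so it is the borrowed iv.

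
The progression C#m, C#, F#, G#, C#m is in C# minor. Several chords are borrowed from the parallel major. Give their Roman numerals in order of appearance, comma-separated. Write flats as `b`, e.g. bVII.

In C# minor (with V from harmonic minor) the diatonic chords are C#m, D#dim, E, F#m, G#, A, B. C#m and G# both belong to that set. C# (C#–E#–G#) doesn't fit — on degree 1 C# minor would have C#m (i). C# is the degree-1 chord of C# major, so it is the borrowed I. F# (F#–A#–C#) doesn't fit — on degree 4 C# minor would have F#m (iv). F# is the degree-4 chord of C# major, so it is the borrowed IV.

I, IV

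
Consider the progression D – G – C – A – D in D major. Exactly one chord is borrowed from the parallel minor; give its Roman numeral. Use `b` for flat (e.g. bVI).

bVII

D major has the diatonic set D, Em, F#m, G, A, Bm, C#dim. D, G and A are all diatonic. C (C–E–G) is not: scale degree 7 in D major carries C#dim (vii°). In D minor the chord on that degree is C, so here it functions as bVII, borrowed from the parallel minor.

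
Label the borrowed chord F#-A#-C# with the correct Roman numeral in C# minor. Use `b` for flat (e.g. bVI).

F# is scale degree 4 in C# minor. Diatonically C# minor has F#m (iv) on that degree; F#–A#–C# is instead the major chord native to C# major, so it takes the label IV.

IV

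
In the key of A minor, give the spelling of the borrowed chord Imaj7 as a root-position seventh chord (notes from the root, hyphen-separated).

Imaj7 is built on scale degree 1, which is A in both A minor and its parallel. Stacking thirds in A major on A gives A–C#–E–G#.

A-C#-E-G#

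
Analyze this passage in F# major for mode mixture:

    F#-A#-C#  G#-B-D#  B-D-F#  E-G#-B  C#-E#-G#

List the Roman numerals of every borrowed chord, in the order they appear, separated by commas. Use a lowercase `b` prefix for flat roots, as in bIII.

F# major has the diatonic set F#, G#m, A#m, B, C#, D#m, E#dim. F#–A#–C# = F#, G#–B–D# = G#m and C#–E#–G# = C# all belong to that set. But B–D–F# is foreign: the diatonic IV on degree 4 is B, whereas Bm comes from F# minor. It is labeled iv. E–G#–B is not: scale degree 7 in F# major carries E#dim (vii°). In F# minor the chord on that degree is E, so here it functions as bVII, borrowed from the parallel minor.

iv, bVII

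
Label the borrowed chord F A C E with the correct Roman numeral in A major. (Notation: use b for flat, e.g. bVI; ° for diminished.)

The root F is the lowered 6th scale degree — diatonically A major has F# there. Diatonically A major has F#m (vi) on that degree; F–A–C–E is instead the major-seventh chord native to A minor, so it takes the label bVImaj7.

bVImaj7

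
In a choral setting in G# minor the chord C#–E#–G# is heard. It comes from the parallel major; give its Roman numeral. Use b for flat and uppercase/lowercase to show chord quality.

C# is scale degree 4 in G# minor. C#–E#–G# is a major chord — the form found in G# major, not the diatonic iv (C#m). Borrowed into G# minor it is written IV.

IV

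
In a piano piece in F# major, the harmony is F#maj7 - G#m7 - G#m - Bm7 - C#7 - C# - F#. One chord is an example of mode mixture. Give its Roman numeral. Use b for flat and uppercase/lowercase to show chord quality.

The diatonic triads in F# major are F#, G#m, A#m, B, C#, D#m, E#dim. Of the given chords, F#maj7, G#m7, G#m, C#7, C# and F# are diatonic. But Bm7 (B–D–F#–A) is foreign: the diatonic IV on degree 4 is B, whereas Bm7 comes from F# minor. It is labeled iv7.

iv7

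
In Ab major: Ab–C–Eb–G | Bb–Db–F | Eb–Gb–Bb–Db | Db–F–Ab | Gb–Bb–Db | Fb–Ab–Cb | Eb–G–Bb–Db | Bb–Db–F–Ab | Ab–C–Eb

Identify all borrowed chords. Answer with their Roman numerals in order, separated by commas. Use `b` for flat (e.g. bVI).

Ab major has the diatonic set Ab, Bbm, Cm, Db, Eb, Fm, Gdim. Ab–C–Eb–G = Abmaj7, Bb–Db–F = Bbm, Db–F–Ab = Db, Eb–G–Bb–Db = Eb7, Bb–Db–F–Ab = Bbm7 and Ab–C–Eb = Ab are all diatonic. But Eb–Gb–Bb–Db is foreign: the diatonic V on degree 5 is Eb, whereas Ebm7 comes from Ab minor. It is labeled v7. Gb–Bb–Db is not: scale degree 7 in Ab major carries Gdim (vii°). In Ab minor the chord on that degree is Gb, so here it functions as bVII, borrowed from the parallel minor. But Fb–Ab–Cb is foreign: the diatonic vi on degree 6 is Fm, whereas Fb comes from Ab minor. It is labeled bVI.

v7, bVII, bVI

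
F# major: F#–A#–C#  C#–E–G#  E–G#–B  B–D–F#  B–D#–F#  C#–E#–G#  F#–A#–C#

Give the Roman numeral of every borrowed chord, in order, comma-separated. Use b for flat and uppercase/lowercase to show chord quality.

The diatonic triads in F# major are F#, G#m, A#m, B, C#, D#m, E#dim. Of the given chords, F#–A#–C# = F#, B–D#–F# = B and C#–E#–G# = C# are diatonic. But C#–E–G# is foreign: the diatonic V on degree 5 is C#, whereas C#m comes from F# minor. It is labeled v. E–G#–B is not: scale degree 7 in F# major carries E#dim (vii°). In F# minor the chord on that degree is E, so here it functions as bVII, borrowed from the parallel minor. B–D–F# is not: scale degree 4 in F# major carries B (IV). In F# minor the chord on that degree is Bm, so here it functions as iv, borrowed from the parallel minor.

v, bVII, iv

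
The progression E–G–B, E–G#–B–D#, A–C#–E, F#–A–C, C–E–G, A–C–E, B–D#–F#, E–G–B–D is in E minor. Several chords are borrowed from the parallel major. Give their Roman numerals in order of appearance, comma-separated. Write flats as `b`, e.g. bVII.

E minor has the diatonic set Em, F#dim, G, Am, B, C, D (with V from harmonic minor). E–G–B = Em, F#–A–C = F#dim, C–E–G = C, A–C–E = Am, B–D#–F# = B and E–G–B–D = Em7 are all diatonic. E–G#–B–D# doesn't fit — on degree 1 E minor would have Em (i). Emaj7 is the degree-1 chord of E major, so it is the borrowed Imaj7. A–C#–E doesn't fit — on degree 4 E minor would have Am (iv). A is the degree-4 chord of E major, so it is the borrowed IV.

Imaj7, IV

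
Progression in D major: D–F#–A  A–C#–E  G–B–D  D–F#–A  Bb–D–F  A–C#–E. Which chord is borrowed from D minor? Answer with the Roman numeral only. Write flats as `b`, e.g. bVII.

The diatonic triads in D major are D, Em, F#m, G, A, Bm, C#dim. Of the given chords, D–F#–A = D, A–C#–E = A and G–B–D = G are diatonic. Bb–D–F is not: scale degree 6 in D major carries Bm (vi). In D minor the chord on that degree is Bb, so here it functions as bVI, borrowed from the parallel minor.

bVI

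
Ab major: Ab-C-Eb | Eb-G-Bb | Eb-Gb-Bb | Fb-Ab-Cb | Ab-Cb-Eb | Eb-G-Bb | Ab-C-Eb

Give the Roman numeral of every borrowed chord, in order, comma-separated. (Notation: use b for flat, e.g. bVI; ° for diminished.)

The diatonic triads in Ab major are Ab, Bbm, Cm, Db, Eb, Fm, Gdim. Ab–C–Eb = Ab and Eb–G–Bb = Eb are both diatonic. Eb–Gb–Bb doesn't fit — on degree 5 Ab major would have Eb (V). Ebm is the degree-5 chord of Ab minor, so it is the borrowed v. Fb–Ab–Cb is not: scale degree 6 in Ab major carries Fm (vi). In Ab minor the chord on that degree is Fb, so here it functions as bVI, borrowed from the parallel minor. Ab–Cb–Eb is not: scale degree 1 in Ab major carries Ab (I). In Ab minor the chord on that degree is Abm, so here it functions as i, borrowed from the parallel minor.

v, bVI, i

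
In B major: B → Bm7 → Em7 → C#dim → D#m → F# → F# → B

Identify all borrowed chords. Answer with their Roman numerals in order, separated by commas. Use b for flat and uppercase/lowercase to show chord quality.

i7, iv7, ii°

In B major the diatonic chords are B, C#m, D#m, E, F#, G#m, A#dim. Of the given chords, B, D#m and F# are diatonic. But Bm7 (B–D–F#–A) is foreign: the diatonic I on degree 1 is B, whereas Bm7 comes from B minor. It is labeled i7. Em7 (E–G–B–D) doesn't fit — on degree 4 B major would have E (IV). Em7 is the degree-4 chord of B minor, so it is the borrowed iv7. C#dim (C#–E–G) is not: scale degree 2 in B major carries C#m (ii). In B minor the chord on that degree is C#dim, so here it functions as ii°, borrowed from the parallel minor.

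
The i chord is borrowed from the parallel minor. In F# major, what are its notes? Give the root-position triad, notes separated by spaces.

i is built on scale degree 1, which is F# in both F# major and its parallel. Building the minor chord from the parallel minor on F#: F#–A–C#.

F# A C#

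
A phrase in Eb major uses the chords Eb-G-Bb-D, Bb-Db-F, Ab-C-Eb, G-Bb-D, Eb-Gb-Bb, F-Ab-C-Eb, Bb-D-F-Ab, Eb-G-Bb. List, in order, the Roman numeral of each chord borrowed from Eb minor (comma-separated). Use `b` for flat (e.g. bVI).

v, i

In Eb major the diatonic chords are Eb, Fm, Gm, Ab, Bb, Cm, Ddim. Eb–G–Bb–D = Ebmaj7, Ab–C–Eb = Ab, G–Bb–D = Gm, F–Ab–C–Eb = Fm7, Bb–D–F–Ab = Bb7 and Eb–G–Bb = Eb are all diatonic. Bb–Db–F doesn't fit — on degree 5 Eb major would have Bb (V). Bbm is the degree-5 chord of Eb minor, so it is the borrowed v. But Eb–Gb–Bb is foreign: the diatonic I on degree 1 is Eb, whereas Ebm comes from Eb minor. It is labeled i.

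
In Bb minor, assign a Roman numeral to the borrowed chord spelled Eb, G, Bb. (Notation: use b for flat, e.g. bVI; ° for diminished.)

IV

Eb is scale degree 4 in Bb minor. Diatonically Bb minor has Ebm (iv) on that degree; Eb–G–Bb is instead the major chord native to Bb major, so it takes the label IV.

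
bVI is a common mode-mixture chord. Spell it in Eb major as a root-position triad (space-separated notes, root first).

The root of bVI is the lowered 6th degree: C becomes Cb. Building the major chord from the parallel minor on Cb: Cb–Eb–Gb.

Cb Eb Gb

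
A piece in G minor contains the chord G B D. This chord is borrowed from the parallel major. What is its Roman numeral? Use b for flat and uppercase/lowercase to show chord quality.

I

G is scale degree 1 in G minor. Diatonically G minor has Gm (i) on that degree; G–B–D is instead the major chord native to G major, so it takes the label I.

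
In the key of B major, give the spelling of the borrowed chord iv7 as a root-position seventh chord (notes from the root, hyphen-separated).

iv7 is built on scale degree 4, which is E in both B major and its parallel. Building the minor-seventh chord from the parallel minor on E: E–G–B–D.

E-G-B-D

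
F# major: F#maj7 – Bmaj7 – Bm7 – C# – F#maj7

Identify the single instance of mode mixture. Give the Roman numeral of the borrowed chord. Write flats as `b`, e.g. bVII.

iv7

The diatonic triads in F# major are F#, G#m, A#m, B, C#, D#m, E#dim. F#maj7, Bmaj7 and C# are all diatonic. Bm7 (B–D–F#–A) doesn't fit — on degree 4 F# major would have B (IV). Bm7 is the degree-4 chord of F# minor, so it is the borrowed iv7.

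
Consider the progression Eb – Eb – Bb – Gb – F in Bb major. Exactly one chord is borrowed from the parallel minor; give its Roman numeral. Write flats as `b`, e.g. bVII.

bVI

In Bb major the diatonic chords are Bb, Cm, Dm, Eb, F, Gm, Adim. Eb, Bb and F are all diatonic. But Gb (Gb–Bb–Db) is foreign: the diatonic vi on degree 6 is Gm, whereas Gb comes from Bb minor. It is labeled bVI.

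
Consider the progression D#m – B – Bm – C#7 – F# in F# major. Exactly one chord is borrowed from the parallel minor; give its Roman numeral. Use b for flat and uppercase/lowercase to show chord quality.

iv

F# major has the diatonic set F#, G#m, A#m, B, C#, D#m, E#dim. D#m, B, C#7 and F# are all diatonic. Bm (B–D–F#) doesn't fit — on degree 4 F# major would have B (IV). Bm is the degree-4 chord of F# minor, so it is the borrowed iv.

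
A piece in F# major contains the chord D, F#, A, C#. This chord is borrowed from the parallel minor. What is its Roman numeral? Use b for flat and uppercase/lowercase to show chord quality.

D is the lowered form of scale degree 6 in F# major (the diatonic degree 6 is D#). Diatonically F# major has D#m (vi) on that degree; D–F#–A–C# is instead the major-seventh chord native to F# minor, so it takes the label bVImaj7.

bVImaj7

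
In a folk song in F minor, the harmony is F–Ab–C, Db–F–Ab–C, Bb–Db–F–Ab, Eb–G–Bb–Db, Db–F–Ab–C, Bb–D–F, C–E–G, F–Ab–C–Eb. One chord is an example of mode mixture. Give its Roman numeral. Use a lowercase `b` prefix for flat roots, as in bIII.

F minor has the diatonic set Fm, Gdim, Ab, Bbm, C, Db, Eb (with V from harmonic minor). Of the given chords, F–Ab–C = Fm, Db–F–Ab–C = Dbmaj7, Bb–Db–F–Ab = Bbm7, Eb–G–Bb–Db = Eb7, C–E–G = C and F–Ab–C–Eb = Fm7 are diatonic. But Bb–D–F is foreign: the diatonic iv on degree 4 is Bbm, whereas Bb comes from F major. It is labeled IV.

IV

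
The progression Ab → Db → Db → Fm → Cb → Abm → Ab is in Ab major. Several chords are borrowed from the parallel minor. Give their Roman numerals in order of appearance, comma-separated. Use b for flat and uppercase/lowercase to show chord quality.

In Ab major the diatonic chords are Ab, Bbm, Cm, Db, Eb, Fm, Gdim. Of the given chords, Ab, Db and Fm are diatonic. Cb (Cb–Eb–Gb) is not: scale degree 3 in Ab major carries Cm (iii). In Ab minor the chord on that degree is Cb, so here it functions as bIII, borrowed from the parallel minor. Abm (Ab–Cb–Eb) doesn't fit — on degree 1 Ab major would have Ab (I). Abm is the degree-1 chord of Ab minor, so it is the borrowed i.

bIII, i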